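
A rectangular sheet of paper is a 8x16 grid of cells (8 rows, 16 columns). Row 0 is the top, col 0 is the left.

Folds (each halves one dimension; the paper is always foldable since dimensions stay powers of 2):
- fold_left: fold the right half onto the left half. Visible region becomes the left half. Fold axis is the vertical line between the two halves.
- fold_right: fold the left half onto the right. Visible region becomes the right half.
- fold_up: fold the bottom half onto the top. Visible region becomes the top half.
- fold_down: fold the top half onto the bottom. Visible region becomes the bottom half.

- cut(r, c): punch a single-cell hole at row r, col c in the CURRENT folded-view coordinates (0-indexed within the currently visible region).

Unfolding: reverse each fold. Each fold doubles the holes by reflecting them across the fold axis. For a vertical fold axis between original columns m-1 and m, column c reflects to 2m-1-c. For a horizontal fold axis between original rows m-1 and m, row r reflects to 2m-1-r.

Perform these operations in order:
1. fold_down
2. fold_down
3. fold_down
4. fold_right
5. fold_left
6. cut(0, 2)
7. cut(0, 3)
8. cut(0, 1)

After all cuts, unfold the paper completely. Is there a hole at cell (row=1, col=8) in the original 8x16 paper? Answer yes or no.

Answer: no

Derivation:
Op 1 fold_down: fold axis h@4; visible region now rows[4,8) x cols[0,16) = 4x16
Op 2 fold_down: fold axis h@6; visible region now rows[6,8) x cols[0,16) = 2x16
Op 3 fold_down: fold axis h@7; visible region now rows[7,8) x cols[0,16) = 1x16
Op 4 fold_right: fold axis v@8; visible region now rows[7,8) x cols[8,16) = 1x8
Op 5 fold_left: fold axis v@12; visible region now rows[7,8) x cols[8,12) = 1x4
Op 6 cut(0, 2): punch at orig (7,10); cuts so far [(7, 10)]; region rows[7,8) x cols[8,12) = 1x4
Op 7 cut(0, 3): punch at orig (7,11); cuts so far [(7, 10), (7, 11)]; region rows[7,8) x cols[8,12) = 1x4
Op 8 cut(0, 1): punch at orig (7,9); cuts so far [(7, 9), (7, 10), (7, 11)]; region rows[7,8) x cols[8,12) = 1x4
Unfold 1 (reflect across v@12): 6 holes -> [(7, 9), (7, 10), (7, 11), (7, 12), (7, 13), (7, 14)]
Unfold 2 (reflect across v@8): 12 holes -> [(7, 1), (7, 2), (7, 3), (7, 4), (7, 5), (7, 6), (7, 9), (7, 10), (7, 11), (7, 12), (7, 13), (7, 14)]
Unfold 3 (reflect across h@7): 24 holes -> [(6, 1), (6, 2), (6, 3), (6, 4), (6, 5), (6, 6), (6, 9), (6, 10), (6, 11), (6, 12), (6, 13), (6, 14), (7, 1), (7, 2), (7, 3), (7, 4), (7, 5), (7, 6), (7, 9), (7, 10), (7, 11), (7, 12), (7, 13), (7, 14)]
Unfold 4 (reflect across h@6): 48 holes -> [(4, 1), (4, 2), (4, 3), (4, 4), (4, 5), (4, 6), (4, 9), (4, 10), (4, 11), (4, 12), (4, 13), (4, 14), (5, 1), (5, 2), (5, 3), (5, 4), (5, 5), (5, 6), (5, 9), (5, 10), (5, 11), (5, 12), (5, 13), (5, 14), (6, 1), (6, 2), (6, 3), (6, 4), (6, 5), (6, 6), (6, 9), (6, 10), (6, 11), (6, 12), (6, 13), (6, 14), (7, 1), (7, 2), (7, 3), (7, 4), (7, 5), (7, 6), (7, 9), (7, 10), (7, 11), (7, 12), (7, 13), (7, 14)]
Unfold 5 (reflect across h@4): 96 holes -> [(0, 1), (0, 2), (0, 3), (0, 4), (0, 5), (0, 6), (0, 9), (0, 10), (0, 11), (0, 12), (0, 13), (0, 14), (1, 1), (1, 2), (1, 3), (1, 4), (1, 5), (1, 6), (1, 9), (1, 10), (1, 11), (1, 12), (1, 13), (1, 14), (2, 1), (2, 2), (2, 3), (2, 4), (2, 5), (2, 6), (2, 9), (2, 10), (2, 11), (2, 12), (2, 13), (2, 14), (3, 1), (3, 2), (3, 3), (3, 4), (3, 5), (3, 6), (3, 9), (3, 10), (3, 11), (3, 12), (3, 13), (3, 14), (4, 1), (4, 2), (4, 3), (4, 4), (4, 5), (4, 6), (4, 9), (4, 10), (4, 11), (4, 12), (4, 13), (4, 14), (5, 1), (5, 2), (5, 3), (5, 4), (5, 5), (5, 6), (5, 9), (5, 10), (5, 11), (5, 12), (5, 13), (5, 14), (6, 1), (6, 2), (6, 3), (6, 4), (6, 5), (6, 6), (6, 9), (6, 10), (6, 11), (6, 12), (6, 13), (6, 14), (7, 1), (7, 2), (7, 3), (7, 4), (7, 5), (7, 6), (7, 9), (7, 10), (7, 11), (7, 12), (7, 13), (7, 14)]
Holes: [(0, 1), (0, 2), (0, 3), (0, 4), (0, 5), (0, 6), (0, 9), (0, 10), (0, 11), (0, 12), (0, 13), (0, 14), (1, 1), (1, 2), (1, 3), (1, 4), (1, 5), (1, 6), (1, 9), (1, 10), (1, 11), (1, 12), (1, 13), (1, 14), (2, 1), (2, 2), (2, 3), (2, 4), (2, 5), (2, 6), (2, 9), (2, 10), (2, 11), (2, 12), (2, 13), (2, 14), (3, 1), (3, 2), (3, 3), (3, 4), (3, 5), (3, 6), (3, 9), (3, 10), (3, 11), (3, 12), (3, 13), (3, 14), (4, 1), (4, 2), (4, 3), (4, 4), (4, 5), (4, 6), (4, 9), (4, 10), (4, 11), (4, 12), (4, 13), (4, 14), (5, 1), (5, 2), (5, 3), (5, 4), (5, 5), (5, 6), (5, 9), (5, 10), (5, 11), (5, 12), (5, 13), (5, 14), (6, 1), (6, 2), (6, 3), (6, 4), (6, 5), (6, 6), (6, 9), (6, 10), (6, 11), (6, 12), (6, 13), (6, 14), (7, 1), (7, 2), (7, 3), (7, 4), (7, 5), (7, 6), (7, 9), (7, 10), (7, 11), (7, 12), (7, 13), (7, 14)]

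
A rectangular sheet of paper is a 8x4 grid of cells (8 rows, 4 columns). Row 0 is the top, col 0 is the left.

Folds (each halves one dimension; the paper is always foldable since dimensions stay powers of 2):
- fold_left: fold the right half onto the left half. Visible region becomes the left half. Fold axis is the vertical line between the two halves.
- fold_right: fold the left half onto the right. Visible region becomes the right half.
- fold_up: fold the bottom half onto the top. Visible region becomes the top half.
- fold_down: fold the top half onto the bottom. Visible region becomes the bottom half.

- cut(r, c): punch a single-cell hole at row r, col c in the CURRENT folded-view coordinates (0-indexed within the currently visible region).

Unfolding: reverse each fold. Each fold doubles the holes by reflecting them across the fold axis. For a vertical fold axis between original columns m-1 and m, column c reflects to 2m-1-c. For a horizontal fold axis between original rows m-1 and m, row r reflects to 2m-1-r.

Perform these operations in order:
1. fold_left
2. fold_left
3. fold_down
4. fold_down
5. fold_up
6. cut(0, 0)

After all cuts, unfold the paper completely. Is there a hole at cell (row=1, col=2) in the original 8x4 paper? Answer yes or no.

Answer: yes

Derivation:
Op 1 fold_left: fold axis v@2; visible region now rows[0,8) x cols[0,2) = 8x2
Op 2 fold_left: fold axis v@1; visible region now rows[0,8) x cols[0,1) = 8x1
Op 3 fold_down: fold axis h@4; visible region now rows[4,8) x cols[0,1) = 4x1
Op 4 fold_down: fold axis h@6; visible region now rows[6,8) x cols[0,1) = 2x1
Op 5 fold_up: fold axis h@7; visible region now rows[6,7) x cols[0,1) = 1x1
Op 6 cut(0, 0): punch at orig (6,0); cuts so far [(6, 0)]; region rows[6,7) x cols[0,1) = 1x1
Unfold 1 (reflect across h@7): 2 holes -> [(6, 0), (7, 0)]
Unfold 2 (reflect across h@6): 4 holes -> [(4, 0), (5, 0), (6, 0), (7, 0)]
Unfold 3 (reflect across h@4): 8 holes -> [(0, 0), (1, 0), (2, 0), (3, 0), (4, 0), (5, 0), (6, 0), (7, 0)]
Unfold 4 (reflect across v@1): 16 holes -> [(0, 0), (0, 1), (1, 0), (1, 1), (2, 0), (2, 1), (3, 0), (3, 1), (4, 0), (4, 1), (5, 0), (5, 1), (6, 0), (6, 1), (7, 0), (7, 1)]
Unfold 5 (reflect across v@2): 32 holes -> [(0, 0), (0, 1), (0, 2), (0, 3), (1, 0), (1, 1), (1, 2), (1, 3), (2, 0), (2, 1), (2, 2), (2, 3), (3, 0), (3, 1), (3, 2), (3, 3), (4, 0), (4, 1), (4, 2), (4, 3), (5, 0), (5, 1), (5, 2), (5, 3), (6, 0), (6, 1), (6, 2), (6, 3), (7, 0), (7, 1), (7, 2), (7, 3)]
Holes: [(0, 0), (0, 1), (0, 2), (0, 3), (1, 0), (1, 1), (1, 2), (1, 3), (2, 0), (2, 1), (2, 2), (2, 3), (3, 0), (3, 1), (3, 2), (3, 3), (4, 0), (4, 1), (4, 2), (4, 3), (5, 0), (5, 1), (5, 2), (5, 3), (6, 0), (6, 1), (6, 2), (6, 3), (7, 0), (7, 1), (7, 2), (7, 3)]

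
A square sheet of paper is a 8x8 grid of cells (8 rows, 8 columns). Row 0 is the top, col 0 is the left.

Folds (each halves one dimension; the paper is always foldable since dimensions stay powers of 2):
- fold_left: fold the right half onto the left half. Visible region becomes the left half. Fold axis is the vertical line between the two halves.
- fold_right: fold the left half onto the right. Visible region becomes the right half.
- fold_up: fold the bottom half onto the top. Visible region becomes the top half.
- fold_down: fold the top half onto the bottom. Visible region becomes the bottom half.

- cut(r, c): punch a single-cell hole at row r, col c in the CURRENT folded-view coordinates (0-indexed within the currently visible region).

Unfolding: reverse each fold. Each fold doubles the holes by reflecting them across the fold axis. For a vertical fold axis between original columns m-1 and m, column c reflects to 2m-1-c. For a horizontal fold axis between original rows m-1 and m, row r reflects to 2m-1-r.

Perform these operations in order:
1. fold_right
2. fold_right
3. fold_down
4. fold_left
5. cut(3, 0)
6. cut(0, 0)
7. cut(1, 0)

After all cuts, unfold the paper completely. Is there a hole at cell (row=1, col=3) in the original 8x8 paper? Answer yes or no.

Op 1 fold_right: fold axis v@4; visible region now rows[0,8) x cols[4,8) = 8x4
Op 2 fold_right: fold axis v@6; visible region now rows[0,8) x cols[6,8) = 8x2
Op 3 fold_down: fold axis h@4; visible region now rows[4,8) x cols[6,8) = 4x2
Op 4 fold_left: fold axis v@7; visible region now rows[4,8) x cols[6,7) = 4x1
Op 5 cut(3, 0): punch at orig (7,6); cuts so far [(7, 6)]; region rows[4,8) x cols[6,7) = 4x1
Op 6 cut(0, 0): punch at orig (4,6); cuts so far [(4, 6), (7, 6)]; region rows[4,8) x cols[6,7) = 4x1
Op 7 cut(1, 0): punch at orig (5,6); cuts so far [(4, 6), (5, 6), (7, 6)]; region rows[4,8) x cols[6,7) = 4x1
Unfold 1 (reflect across v@7): 6 holes -> [(4, 6), (4, 7), (5, 6), (5, 7), (7, 6), (7, 7)]
Unfold 2 (reflect across h@4): 12 holes -> [(0, 6), (0, 7), (2, 6), (2, 7), (3, 6), (3, 7), (4, 6), (4, 7), (5, 6), (5, 7), (7, 6), (7, 7)]
Unfold 3 (reflect across v@6): 24 holes -> [(0, 4), (0, 5), (0, 6), (0, 7), (2, 4), (2, 5), (2, 6), (2, 7), (3, 4), (3, 5), (3, 6), (3, 7), (4, 4), (4, 5), (4, 6), (4, 7), (5, 4), (5, 5), (5, 6), (5, 7), (7, 4), (7, 5), (7, 6), (7, 7)]
Unfold 4 (reflect across v@4): 48 holes -> [(0, 0), (0, 1), (0, 2), (0, 3), (0, 4), (0, 5), (0, 6), (0, 7), (2, 0), (2, 1), (2, 2), (2, 3), (2, 4), (2, 5), (2, 6), (2, 7), (3, 0), (3, 1), (3, 2), (3, 3), (3, 4), (3, 5), (3, 6), (3, 7), (4, 0), (4, 1), (4, 2), (4, 3), (4, 4), (4, 5), (4, 6), (4, 7), (5, 0), (5, 1), (5, 2), (5, 3), (5, 4), (5, 5), (5, 6), (5, 7), (7, 0), (7, 1), (7, 2), (7, 3), (7, 4), (7, 5), (7, 6), (7, 7)]
Holes: [(0, 0), (0, 1), (0, 2), (0, 3), (0, 4), (0, 5), (0, 6), (0, 7), (2, 0), (2, 1), (2, 2), (2, 3), (2, 4), (2, 5), (2, 6), (2, 7), (3, 0), (3, 1), (3, 2), (3, 3), (3, 4), (3, 5), (3, 6), (3, 7), (4, 0), (4, 1), (4, 2), (4, 3), (4, 4), (4, 5), (4, 6), (4, 7), (5, 0), (5, 1), (5, 2), (5, 3), (5, 4), (5, 5), (5, 6), (5, 7), (7, 0), (7, 1), (7, 2), (7, 3), (7, 4), (7, 5), (7, 6), (7, 7)]

Answer: no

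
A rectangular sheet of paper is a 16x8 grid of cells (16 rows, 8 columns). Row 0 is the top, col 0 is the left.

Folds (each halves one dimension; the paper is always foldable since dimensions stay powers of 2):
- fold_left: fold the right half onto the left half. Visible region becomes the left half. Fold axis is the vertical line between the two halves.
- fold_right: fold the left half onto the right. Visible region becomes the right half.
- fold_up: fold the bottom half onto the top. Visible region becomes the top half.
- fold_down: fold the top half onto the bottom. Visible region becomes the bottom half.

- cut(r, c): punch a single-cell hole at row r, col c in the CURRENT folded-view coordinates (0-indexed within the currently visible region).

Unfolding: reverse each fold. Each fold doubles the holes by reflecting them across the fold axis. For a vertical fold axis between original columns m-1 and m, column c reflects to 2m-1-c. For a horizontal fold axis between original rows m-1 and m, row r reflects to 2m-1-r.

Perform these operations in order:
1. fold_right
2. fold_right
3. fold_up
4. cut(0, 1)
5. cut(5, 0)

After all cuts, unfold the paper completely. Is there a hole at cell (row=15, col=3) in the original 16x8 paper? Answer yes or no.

Op 1 fold_right: fold axis v@4; visible region now rows[0,16) x cols[4,8) = 16x4
Op 2 fold_right: fold axis v@6; visible region now rows[0,16) x cols[6,8) = 16x2
Op 3 fold_up: fold axis h@8; visible region now rows[0,8) x cols[6,8) = 8x2
Op 4 cut(0, 1): punch at orig (0,7); cuts so far [(0, 7)]; region rows[0,8) x cols[6,8) = 8x2
Op 5 cut(5, 0): punch at orig (5,6); cuts so far [(0, 7), (5, 6)]; region rows[0,8) x cols[6,8) = 8x2
Unfold 1 (reflect across h@8): 4 holes -> [(0, 7), (5, 6), (10, 6), (15, 7)]
Unfold 2 (reflect across v@6): 8 holes -> [(0, 4), (0, 7), (5, 5), (5, 6), (10, 5), (10, 6), (15, 4), (15, 7)]
Unfold 3 (reflect across v@4): 16 holes -> [(0, 0), (0, 3), (0, 4), (0, 7), (5, 1), (5, 2), (5, 5), (5, 6), (10, 1), (10, 2), (10, 5), (10, 6), (15, 0), (15, 3), (15, 4), (15, 7)]
Holes: [(0, 0), (0, 3), (0, 4), (0, 7), (5, 1), (5, 2), (5, 5), (5, 6), (10, 1), (10, 2), (10, 5), (10, 6), (15, 0), (15, 3), (15, 4), (15, 7)]

Answer: yes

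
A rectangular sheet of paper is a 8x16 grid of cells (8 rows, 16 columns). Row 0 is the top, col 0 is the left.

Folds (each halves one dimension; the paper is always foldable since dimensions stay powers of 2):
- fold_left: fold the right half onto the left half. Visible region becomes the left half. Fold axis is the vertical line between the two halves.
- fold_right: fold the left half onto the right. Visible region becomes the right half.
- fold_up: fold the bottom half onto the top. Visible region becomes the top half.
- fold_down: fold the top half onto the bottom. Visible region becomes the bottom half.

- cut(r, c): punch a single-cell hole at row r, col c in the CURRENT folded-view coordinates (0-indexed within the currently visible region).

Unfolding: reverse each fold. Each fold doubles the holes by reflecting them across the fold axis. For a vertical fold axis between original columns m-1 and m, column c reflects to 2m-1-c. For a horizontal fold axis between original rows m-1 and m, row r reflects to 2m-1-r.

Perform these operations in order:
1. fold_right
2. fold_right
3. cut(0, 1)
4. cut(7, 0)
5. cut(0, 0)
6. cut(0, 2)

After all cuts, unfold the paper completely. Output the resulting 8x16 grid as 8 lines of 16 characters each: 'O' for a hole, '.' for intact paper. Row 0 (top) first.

Answer: .OOOOOO..OOOOOO.
................
................
................
................
................
................
...OO......OO...

Derivation:
Op 1 fold_right: fold axis v@8; visible region now rows[0,8) x cols[8,16) = 8x8
Op 2 fold_right: fold axis v@12; visible region now rows[0,8) x cols[12,16) = 8x4
Op 3 cut(0, 1): punch at orig (0,13); cuts so far [(0, 13)]; region rows[0,8) x cols[12,16) = 8x4
Op 4 cut(7, 0): punch at orig (7,12); cuts so far [(0, 13), (7, 12)]; region rows[0,8) x cols[12,16) = 8x4
Op 5 cut(0, 0): punch at orig (0,12); cuts so far [(0, 12), (0, 13), (7, 12)]; region rows[0,8) x cols[12,16) = 8x4
Op 6 cut(0, 2): punch at orig (0,14); cuts so far [(0, 12), (0, 13), (0, 14), (7, 12)]; region rows[0,8) x cols[12,16) = 8x4
Unfold 1 (reflect across v@12): 8 holes -> [(0, 9), (0, 10), (0, 11), (0, 12), (0, 13), (0, 14), (7, 11), (7, 12)]
Unfold 2 (reflect across v@8): 16 holes -> [(0, 1), (0, 2), (0, 3), (0, 4), (0, 5), (0, 6), (0, 9), (0, 10), (0, 11), (0, 12), (0, 13), (0, 14), (7, 3), (7, 4), (7, 11), (7, 12)]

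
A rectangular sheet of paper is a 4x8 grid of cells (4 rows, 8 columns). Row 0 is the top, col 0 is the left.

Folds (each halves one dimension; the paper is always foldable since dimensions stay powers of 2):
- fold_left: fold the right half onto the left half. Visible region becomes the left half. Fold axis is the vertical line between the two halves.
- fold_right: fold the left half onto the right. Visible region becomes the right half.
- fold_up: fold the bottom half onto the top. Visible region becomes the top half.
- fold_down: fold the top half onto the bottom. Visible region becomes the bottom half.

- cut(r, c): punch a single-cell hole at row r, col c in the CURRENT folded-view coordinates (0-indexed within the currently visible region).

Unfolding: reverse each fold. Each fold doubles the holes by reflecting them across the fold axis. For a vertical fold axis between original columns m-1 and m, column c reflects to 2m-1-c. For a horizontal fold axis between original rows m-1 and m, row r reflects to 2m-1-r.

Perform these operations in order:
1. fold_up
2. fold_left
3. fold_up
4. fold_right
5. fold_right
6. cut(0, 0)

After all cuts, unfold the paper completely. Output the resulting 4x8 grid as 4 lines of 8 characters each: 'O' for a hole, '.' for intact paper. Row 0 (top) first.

Op 1 fold_up: fold axis h@2; visible region now rows[0,2) x cols[0,8) = 2x8
Op 2 fold_left: fold axis v@4; visible region now rows[0,2) x cols[0,4) = 2x4
Op 3 fold_up: fold axis h@1; visible region now rows[0,1) x cols[0,4) = 1x4
Op 4 fold_right: fold axis v@2; visible region now rows[0,1) x cols[2,4) = 1x2
Op 5 fold_right: fold axis v@3; visible region now rows[0,1) x cols[3,4) = 1x1
Op 6 cut(0, 0): punch at orig (0,3); cuts so far [(0, 3)]; region rows[0,1) x cols[3,4) = 1x1
Unfold 1 (reflect across v@3): 2 holes -> [(0, 2), (0, 3)]
Unfold 2 (reflect across v@2): 4 holes -> [(0, 0), (0, 1), (0, 2), (0, 3)]
Unfold 3 (reflect across h@1): 8 holes -> [(0, 0), (0, 1), (0, 2), (0, 3), (1, 0), (1, 1), (1, 2), (1, 3)]
Unfold 4 (reflect across v@4): 16 holes -> [(0, 0), (0, 1), (0, 2), (0, 3), (0, 4), (0, 5), (0, 6), (0, 7), (1, 0), (1, 1), (1, 2), (1, 3), (1, 4), (1, 5), (1, 6), (1, 7)]
Unfold 5 (reflect across h@2): 32 holes -> [(0, 0), (0, 1), (0, 2), (0, 3), (0, 4), (0, 5), (0, 6), (0, 7), (1, 0), (1, 1), (1, 2), (1, 3), (1, 4), (1, 5), (1, 6), (1, 7), (2, 0), (2, 1), (2, 2), (2, 3), (2, 4), (2, 5), (2, 6), (2, 7), (3, 0), (3, 1), (3, 2), (3, 3), (3, 4), (3, 5), (3, 6), (3, 7)]

Answer: OOOOOOOO
OOOOOOOO
OOOOOOOO
OOOOOOOO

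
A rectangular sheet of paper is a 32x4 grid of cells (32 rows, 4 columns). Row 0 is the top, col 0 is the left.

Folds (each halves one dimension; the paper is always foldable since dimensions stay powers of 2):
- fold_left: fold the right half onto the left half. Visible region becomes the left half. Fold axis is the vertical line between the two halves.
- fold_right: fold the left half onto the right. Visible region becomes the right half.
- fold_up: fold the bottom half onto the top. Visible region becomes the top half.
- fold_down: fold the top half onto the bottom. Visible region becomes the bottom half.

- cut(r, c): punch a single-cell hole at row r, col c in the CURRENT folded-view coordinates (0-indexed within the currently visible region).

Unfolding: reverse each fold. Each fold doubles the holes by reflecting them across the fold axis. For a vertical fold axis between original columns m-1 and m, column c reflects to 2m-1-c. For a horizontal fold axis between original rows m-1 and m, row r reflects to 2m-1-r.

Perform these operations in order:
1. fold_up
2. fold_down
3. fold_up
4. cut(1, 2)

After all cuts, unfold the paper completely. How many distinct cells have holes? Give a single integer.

Answer: 8

Derivation:
Op 1 fold_up: fold axis h@16; visible region now rows[0,16) x cols[0,4) = 16x4
Op 2 fold_down: fold axis h@8; visible region now rows[8,16) x cols[0,4) = 8x4
Op 3 fold_up: fold axis h@12; visible region now rows[8,12) x cols[0,4) = 4x4
Op 4 cut(1, 2): punch at orig (9,2); cuts so far [(9, 2)]; region rows[8,12) x cols[0,4) = 4x4
Unfold 1 (reflect across h@12): 2 holes -> [(9, 2), (14, 2)]
Unfold 2 (reflect across h@8): 4 holes -> [(1, 2), (6, 2), (9, 2), (14, 2)]
Unfold 3 (reflect across h@16): 8 holes -> [(1, 2), (6, 2), (9, 2), (14, 2), (17, 2), (22, 2), (25, 2), (30, 2)]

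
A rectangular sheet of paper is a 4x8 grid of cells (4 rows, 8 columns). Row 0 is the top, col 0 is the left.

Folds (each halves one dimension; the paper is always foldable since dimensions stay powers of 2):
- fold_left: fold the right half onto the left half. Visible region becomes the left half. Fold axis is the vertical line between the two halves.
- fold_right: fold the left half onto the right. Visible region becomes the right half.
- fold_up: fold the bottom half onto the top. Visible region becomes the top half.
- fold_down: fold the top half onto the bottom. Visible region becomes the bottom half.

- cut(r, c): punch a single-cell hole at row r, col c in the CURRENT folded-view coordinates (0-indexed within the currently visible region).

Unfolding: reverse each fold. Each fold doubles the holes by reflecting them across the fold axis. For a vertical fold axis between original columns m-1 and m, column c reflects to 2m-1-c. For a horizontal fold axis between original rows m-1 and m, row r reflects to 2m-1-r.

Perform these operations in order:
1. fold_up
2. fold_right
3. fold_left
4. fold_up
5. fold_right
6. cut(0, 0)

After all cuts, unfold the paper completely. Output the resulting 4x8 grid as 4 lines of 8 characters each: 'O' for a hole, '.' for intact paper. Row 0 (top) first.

Op 1 fold_up: fold axis h@2; visible region now rows[0,2) x cols[0,8) = 2x8
Op 2 fold_right: fold axis v@4; visible region now rows[0,2) x cols[4,8) = 2x4
Op 3 fold_left: fold axis v@6; visible region now rows[0,2) x cols[4,6) = 2x2
Op 4 fold_up: fold axis h@1; visible region now rows[0,1) x cols[4,6) = 1x2
Op 5 fold_right: fold axis v@5; visible region now rows[0,1) x cols[5,6) = 1x1
Op 6 cut(0, 0): punch at orig (0,5); cuts so far [(0, 5)]; region rows[0,1) x cols[5,6) = 1x1
Unfold 1 (reflect across v@5): 2 holes -> [(0, 4), (0, 5)]
Unfold 2 (reflect across h@1): 4 holes -> [(0, 4), (0, 5), (1, 4), (1, 5)]
Unfold 3 (reflect across v@6): 8 holes -> [(0, 4), (0, 5), (0, 6), (0, 7), (1, 4), (1, 5), (1, 6), (1, 7)]
Unfold 4 (reflect across v@4): 16 holes -> [(0, 0), (0, 1), (0, 2), (0, 3), (0, 4), (0, 5), (0, 6), (0, 7), (1, 0), (1, 1), (1, 2), (1, 3), (1, 4), (1, 5), (1, 6), (1, 7)]
Unfold 5 (reflect across h@2): 32 holes -> [(0, 0), (0, 1), (0, 2), (0, 3), (0, 4), (0, 5), (0, 6), (0, 7), (1, 0), (1, 1), (1, 2), (1, 3), (1, 4), (1, 5), (1, 6), (1, 7), (2, 0), (2, 1), (2, 2), (2, 3), (2, 4), (2, 5), (2, 6), (2, 7), (3, 0), (3, 1), (3, 2), (3, 3), (3, 4), (3, 5), (3, 6), (3, 7)]

Answer: OOOOOOOO
OOOOOOOO
OOOOOOOO
OOOOOOOO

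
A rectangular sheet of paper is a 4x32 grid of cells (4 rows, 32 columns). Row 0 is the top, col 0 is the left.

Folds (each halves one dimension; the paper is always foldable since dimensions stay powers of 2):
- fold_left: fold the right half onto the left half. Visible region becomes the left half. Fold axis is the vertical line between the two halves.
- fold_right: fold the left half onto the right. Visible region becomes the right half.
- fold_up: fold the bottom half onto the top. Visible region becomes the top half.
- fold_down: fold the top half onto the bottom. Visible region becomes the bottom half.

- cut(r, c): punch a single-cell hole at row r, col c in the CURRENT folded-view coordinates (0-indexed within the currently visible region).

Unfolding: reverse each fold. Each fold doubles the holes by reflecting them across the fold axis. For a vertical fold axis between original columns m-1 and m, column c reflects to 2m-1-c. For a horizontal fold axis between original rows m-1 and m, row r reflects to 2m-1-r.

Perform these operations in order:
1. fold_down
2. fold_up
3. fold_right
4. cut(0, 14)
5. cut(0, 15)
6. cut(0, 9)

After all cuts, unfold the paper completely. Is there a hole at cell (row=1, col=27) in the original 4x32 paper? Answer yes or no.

Answer: no

Derivation:
Op 1 fold_down: fold axis h@2; visible region now rows[2,4) x cols[0,32) = 2x32
Op 2 fold_up: fold axis h@3; visible region now rows[2,3) x cols[0,32) = 1x32
Op 3 fold_right: fold axis v@16; visible region now rows[2,3) x cols[16,32) = 1x16
Op 4 cut(0, 14): punch at orig (2,30); cuts so far [(2, 30)]; region rows[2,3) x cols[16,32) = 1x16
Op 5 cut(0, 15): punch at orig (2,31); cuts so far [(2, 30), (2, 31)]; region rows[2,3) x cols[16,32) = 1x16
Op 6 cut(0, 9): punch at orig (2,25); cuts so far [(2, 25), (2, 30), (2, 31)]; region rows[2,3) x cols[16,32) = 1x16
Unfold 1 (reflect across v@16): 6 holes -> [(2, 0), (2, 1), (2, 6), (2, 25), (2, 30), (2, 31)]
Unfold 2 (reflect across h@3): 12 holes -> [(2, 0), (2, 1), (2, 6), (2, 25), (2, 30), (2, 31), (3, 0), (3, 1), (3, 6), (3, 25), (3, 30), (3, 31)]
Unfold 3 (reflect across h@2): 24 holes -> [(0, 0), (0, 1), (0, 6), (0, 25), (0, 30), (0, 31), (1, 0), (1, 1), (1, 6), (1, 25), (1, 30), (1, 31), (2, 0), (2, 1), (2, 6), (2, 25), (2, 30), (2, 31), (3, 0), (3, 1), (3, 6), (3, 25), (3, 30), (3, 31)]
Holes: [(0, 0), (0, 1), (0, 6), (0, 25), (0, 30), (0, 31), (1, 0), (1, 1), (1, 6), (1, 25), (1, 30), (1, 31), (2, 0), (2, 1), (2, 6), (2, 25), (2, 30), (2, 31), (3, 0), (3, 1), (3, 6), (3, 25), (3, 30), (3, 31)]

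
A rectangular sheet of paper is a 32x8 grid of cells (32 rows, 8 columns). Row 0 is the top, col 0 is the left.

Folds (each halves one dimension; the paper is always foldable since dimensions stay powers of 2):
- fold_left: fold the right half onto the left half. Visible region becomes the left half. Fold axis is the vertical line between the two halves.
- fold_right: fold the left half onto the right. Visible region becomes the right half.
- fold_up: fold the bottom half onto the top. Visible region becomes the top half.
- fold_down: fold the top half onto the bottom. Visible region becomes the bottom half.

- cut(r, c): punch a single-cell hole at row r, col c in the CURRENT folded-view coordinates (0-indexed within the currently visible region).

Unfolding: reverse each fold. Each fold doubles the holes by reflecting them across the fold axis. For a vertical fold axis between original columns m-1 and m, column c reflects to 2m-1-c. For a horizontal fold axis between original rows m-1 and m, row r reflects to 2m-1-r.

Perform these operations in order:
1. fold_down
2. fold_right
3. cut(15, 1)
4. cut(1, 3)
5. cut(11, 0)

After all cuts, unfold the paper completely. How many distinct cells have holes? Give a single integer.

Answer: 12

Derivation:
Op 1 fold_down: fold axis h@16; visible region now rows[16,32) x cols[0,8) = 16x8
Op 2 fold_right: fold axis v@4; visible region now rows[16,32) x cols[4,8) = 16x4
Op 3 cut(15, 1): punch at orig (31,5); cuts so far [(31, 5)]; region rows[16,32) x cols[4,8) = 16x4
Op 4 cut(1, 3): punch at orig (17,7); cuts so far [(17, 7), (31, 5)]; region rows[16,32) x cols[4,8) = 16x4
Op 5 cut(11, 0): punch at orig (27,4); cuts so far [(17, 7), (27, 4), (31, 5)]; region rows[16,32) x cols[4,8) = 16x4
Unfold 1 (reflect across v@4): 6 holes -> [(17, 0), (17, 7), (27, 3), (27, 4), (31, 2), (31, 5)]
Unfold 2 (reflect across h@16): 12 holes -> [(0, 2), (0, 5), (4, 3), (4, 4), (14, 0), (14, 7), (17, 0), (17, 7), (27, 3), (27, 4), (31, 2), (31, 5)]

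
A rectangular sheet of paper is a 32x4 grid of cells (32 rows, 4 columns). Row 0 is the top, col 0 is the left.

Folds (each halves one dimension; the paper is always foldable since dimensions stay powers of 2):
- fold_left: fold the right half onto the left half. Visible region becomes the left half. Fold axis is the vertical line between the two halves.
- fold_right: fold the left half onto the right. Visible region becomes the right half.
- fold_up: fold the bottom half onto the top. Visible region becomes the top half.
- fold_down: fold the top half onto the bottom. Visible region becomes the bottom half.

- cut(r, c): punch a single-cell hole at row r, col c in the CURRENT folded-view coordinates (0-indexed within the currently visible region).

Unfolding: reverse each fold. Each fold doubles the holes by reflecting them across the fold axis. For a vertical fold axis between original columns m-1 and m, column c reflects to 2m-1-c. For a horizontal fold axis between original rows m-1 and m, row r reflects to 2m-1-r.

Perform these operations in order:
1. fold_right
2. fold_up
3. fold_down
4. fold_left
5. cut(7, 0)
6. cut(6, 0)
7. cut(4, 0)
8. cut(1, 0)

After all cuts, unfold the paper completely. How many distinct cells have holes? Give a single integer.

Answer: 64

Derivation:
Op 1 fold_right: fold axis v@2; visible region now rows[0,32) x cols[2,4) = 32x2
Op 2 fold_up: fold axis h@16; visible region now rows[0,16) x cols[2,4) = 16x2
Op 3 fold_down: fold axis h@8; visible region now rows[8,16) x cols[2,4) = 8x2
Op 4 fold_left: fold axis v@3; visible region now rows[8,16) x cols[2,3) = 8x1
Op 5 cut(7, 0): punch at orig (15,2); cuts so far [(15, 2)]; region rows[8,16) x cols[2,3) = 8x1
Op 6 cut(6, 0): punch at orig (14,2); cuts so far [(14, 2), (15, 2)]; region rows[8,16) x cols[2,3) = 8x1
Op 7 cut(4, 0): punch at orig (12,2); cuts so far [(12, 2), (14, 2), (15, 2)]; region rows[8,16) x cols[2,3) = 8x1
Op 8 cut(1, 0): punch at orig (9,2); cuts so far [(9, 2), (12, 2), (14, 2), (15, 2)]; region rows[8,16) x cols[2,3) = 8x1
Unfold 1 (reflect across v@3): 8 holes -> [(9, 2), (9, 3), (12, 2), (12, 3), (14, 2), (14, 3), (15, 2), (15, 3)]
Unfold 2 (reflect across h@8): 16 holes -> [(0, 2), (0, 3), (1, 2), (1, 3), (3, 2), (3, 3), (6, 2), (6, 3), (9, 2), (9, 3), (12, 2), (12, 3), (14, 2), (14, 3), (15, 2), (15, 3)]
Unfold 3 (reflect across h@16): 32 holes -> [(0, 2), (0, 3), (1, 2), (1, 3), (3, 2), (3, 3), (6, 2), (6, 3), (9, 2), (9, 3), (12, 2), (12, 3), (14, 2), (14, 3), (15, 2), (15, 3), (16, 2), (16, 3), (17, 2), (17, 3), (19, 2), (19, 3), (22, 2), (22, 3), (25, 2), (25, 3), (28, 2), (28, 3), (30, 2), (30, 3), (31, 2), (31, 3)]
Unfold 4 (reflect across v@2): 64 holes -> [(0, 0), (0, 1), (0, 2), (0, 3), (1, 0), (1, 1), (1, 2), (1, 3), (3, 0), (3, 1), (3, 2), (3, 3), (6, 0), (6, 1), (6, 2), (6, 3), (9, 0), (9, 1), (9, 2), (9, 3), (12, 0), (12, 1), (12, 2), (12, 3), (14, 0), (14, 1), (14, 2), (14, 3), (15, 0), (15, 1), (15, 2), (15, 3), (16, 0), (16, 1), (16, 2), (16, 3), (17, 0), (17, 1), (17, 2), (17, 3), (19, 0), (19, 1), (19, 2), (19, 3), (22, 0), (22, 1), (22, 2), (22, 3), (25, 0), (25, 1), (25, 2), (25, 3), (28, 0), (28, 1), (28, 2), (28, 3), (30, 0), (30, 1), (30, 2), (30, 3), (31, 0), (31, 1), (31, 2), (31, 3)]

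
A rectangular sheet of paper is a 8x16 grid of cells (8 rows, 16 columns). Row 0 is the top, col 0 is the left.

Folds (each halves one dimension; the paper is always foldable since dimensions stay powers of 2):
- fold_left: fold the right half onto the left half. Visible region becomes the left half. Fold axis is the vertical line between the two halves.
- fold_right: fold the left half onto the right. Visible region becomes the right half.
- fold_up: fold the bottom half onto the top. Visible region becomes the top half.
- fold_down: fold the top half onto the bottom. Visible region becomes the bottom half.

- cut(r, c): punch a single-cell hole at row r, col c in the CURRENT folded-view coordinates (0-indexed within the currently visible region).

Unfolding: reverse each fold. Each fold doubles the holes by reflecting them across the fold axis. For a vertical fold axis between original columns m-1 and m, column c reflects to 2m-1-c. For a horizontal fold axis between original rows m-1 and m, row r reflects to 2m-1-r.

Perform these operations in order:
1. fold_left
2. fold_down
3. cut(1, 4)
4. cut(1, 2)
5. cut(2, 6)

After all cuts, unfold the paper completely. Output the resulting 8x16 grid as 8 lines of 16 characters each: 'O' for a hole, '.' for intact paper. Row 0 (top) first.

Op 1 fold_left: fold axis v@8; visible region now rows[0,8) x cols[0,8) = 8x8
Op 2 fold_down: fold axis h@4; visible region now rows[4,8) x cols[0,8) = 4x8
Op 3 cut(1, 4): punch at orig (5,4); cuts so far [(5, 4)]; region rows[4,8) x cols[0,8) = 4x8
Op 4 cut(1, 2): punch at orig (5,2); cuts so far [(5, 2), (5, 4)]; region rows[4,8) x cols[0,8) = 4x8
Op 5 cut(2, 6): punch at orig (6,6); cuts so far [(5, 2), (5, 4), (6, 6)]; region rows[4,8) x cols[0,8) = 4x8
Unfold 1 (reflect across h@4): 6 holes -> [(1, 6), (2, 2), (2, 4), (5, 2), (5, 4), (6, 6)]
Unfold 2 (reflect across v@8): 12 holes -> [(1, 6), (1, 9), (2, 2), (2, 4), (2, 11), (2, 13), (5, 2), (5, 4), (5, 11), (5, 13), (6, 6), (6, 9)]

Answer: ................
......O..O......
..O.O......O.O..
................
................
..O.O......O.O..
......O..O......
................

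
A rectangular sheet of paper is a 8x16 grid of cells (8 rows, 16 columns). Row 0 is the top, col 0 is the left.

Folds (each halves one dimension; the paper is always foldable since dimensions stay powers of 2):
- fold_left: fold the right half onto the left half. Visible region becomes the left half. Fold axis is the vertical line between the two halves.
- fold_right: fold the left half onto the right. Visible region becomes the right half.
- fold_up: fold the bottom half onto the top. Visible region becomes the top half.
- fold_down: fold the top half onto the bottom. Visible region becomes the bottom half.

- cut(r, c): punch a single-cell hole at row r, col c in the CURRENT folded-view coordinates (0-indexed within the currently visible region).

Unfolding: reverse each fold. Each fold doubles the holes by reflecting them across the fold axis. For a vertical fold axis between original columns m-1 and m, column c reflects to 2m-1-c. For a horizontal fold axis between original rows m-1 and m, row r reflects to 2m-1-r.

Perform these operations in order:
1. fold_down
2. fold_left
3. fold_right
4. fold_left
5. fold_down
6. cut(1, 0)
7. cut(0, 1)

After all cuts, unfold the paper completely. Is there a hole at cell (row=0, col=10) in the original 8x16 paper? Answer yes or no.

Op 1 fold_down: fold axis h@4; visible region now rows[4,8) x cols[0,16) = 4x16
Op 2 fold_left: fold axis v@8; visible region now rows[4,8) x cols[0,8) = 4x8
Op 3 fold_right: fold axis v@4; visible region now rows[4,8) x cols[4,8) = 4x4
Op 4 fold_left: fold axis v@6; visible region now rows[4,8) x cols[4,6) = 4x2
Op 5 fold_down: fold axis h@6; visible region now rows[6,8) x cols[4,6) = 2x2
Op 6 cut(1, 0): punch at orig (7,4); cuts so far [(7, 4)]; region rows[6,8) x cols[4,6) = 2x2
Op 7 cut(0, 1): punch at orig (6,5); cuts so far [(6, 5), (7, 4)]; region rows[6,8) x cols[4,6) = 2x2
Unfold 1 (reflect across h@6): 4 holes -> [(4, 4), (5, 5), (6, 5), (7, 4)]
Unfold 2 (reflect across v@6): 8 holes -> [(4, 4), (4, 7), (5, 5), (5, 6), (6, 5), (6, 6), (7, 4), (7, 7)]
Unfold 3 (reflect across v@4): 16 holes -> [(4, 0), (4, 3), (4, 4), (4, 7), (5, 1), (5, 2), (5, 5), (5, 6), (6, 1), (6, 2), (6, 5), (6, 6), (7, 0), (7, 3), (7, 4), (7, 7)]
Unfold 4 (reflect across v@8): 32 holes -> [(4, 0), (4, 3), (4, 4), (4, 7), (4, 8), (4, 11), (4, 12), (4, 15), (5, 1), (5, 2), (5, 5), (5, 6), (5, 9), (5, 10), (5, 13), (5, 14), (6, 1), (6, 2), (6, 5), (6, 6), (6, 9), (6, 10), (6, 13), (6, 14), (7, 0), (7, 3), (7, 4), (7, 7), (7, 8), (7, 11), (7, 12), (7, 15)]
Unfold 5 (reflect across h@4): 64 holes -> [(0, 0), (0, 3), (0, 4), (0, 7), (0, 8), (0, 11), (0, 12), (0, 15), (1, 1), (1, 2), (1, 5), (1, 6), (1, 9), (1, 10), (1, 13), (1, 14), (2, 1), (2, 2), (2, 5), (2, 6), (2, 9), (2, 10), (2, 13), (2, 14), (3, 0), (3, 3), (3, 4), (3, 7), (3, 8), (3, 11), (3, 12), (3, 15), (4, 0), (4, 3), (4, 4), (4, 7), (4, 8), (4, 11), (4, 12), (4, 15), (5, 1), (5, 2), (5, 5), (5, 6), (5, 9), (5, 10), (5, 13), (5, 14), (6, 1), (6, 2), (6, 5), (6, 6), (6, 9), (6, 10), (6, 13), (6, 14), (7, 0), (7, 3), (7, 4), (7, 7), (7, 8), (7, 11), (7, 12), (7, 15)]
Holes: [(0, 0), (0, 3), (0, 4), (0, 7), (0, 8), (0, 11), (0, 12), (0, 15), (1, 1), (1, 2), (1, 5), (1, 6), (1, 9), (1, 10), (1, 13), (1, 14), (2, 1), (2, 2), (2, 5), (2, 6), (2, 9), (2, 10), (2, 13), (2, 14), (3, 0), (3, 3), (3, 4), (3, 7), (3, 8), (3, 11), (3, 12), (3, 15), (4, 0), (4, 3), (4, 4), (4, 7), (4, 8), (4, 11), (4, 12), (4, 15), (5, 1), (5, 2), (5, 5), (5, 6), (5, 9), (5, 10), (5, 13), (5, 14), (6, 1), (6, 2), (6, 5), (6, 6), (6, 9), (6, 10), (6, 13), (6, 14), (7, 0), (7, 3), (7, 4), (7, 7), (7, 8), (7, 11), (7, 12), (7, 15)]

Answer: no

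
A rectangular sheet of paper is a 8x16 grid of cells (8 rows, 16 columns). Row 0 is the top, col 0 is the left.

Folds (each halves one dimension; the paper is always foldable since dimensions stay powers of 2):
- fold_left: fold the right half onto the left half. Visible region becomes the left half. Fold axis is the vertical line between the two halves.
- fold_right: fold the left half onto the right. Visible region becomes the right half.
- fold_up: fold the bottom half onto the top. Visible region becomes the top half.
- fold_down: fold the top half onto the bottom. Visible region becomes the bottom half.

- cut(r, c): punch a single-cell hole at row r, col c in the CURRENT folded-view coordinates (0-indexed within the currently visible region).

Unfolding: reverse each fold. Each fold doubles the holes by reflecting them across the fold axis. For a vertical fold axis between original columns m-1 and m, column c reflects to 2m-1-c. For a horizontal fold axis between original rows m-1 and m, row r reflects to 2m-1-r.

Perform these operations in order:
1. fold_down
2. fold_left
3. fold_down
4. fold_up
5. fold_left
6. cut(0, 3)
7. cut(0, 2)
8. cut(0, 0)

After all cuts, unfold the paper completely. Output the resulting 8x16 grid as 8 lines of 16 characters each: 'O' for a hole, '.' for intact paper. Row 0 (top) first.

Op 1 fold_down: fold axis h@4; visible region now rows[4,8) x cols[0,16) = 4x16
Op 2 fold_left: fold axis v@8; visible region now rows[4,8) x cols[0,8) = 4x8
Op 3 fold_down: fold axis h@6; visible region now rows[6,8) x cols[0,8) = 2x8
Op 4 fold_up: fold axis h@7; visible region now rows[6,7) x cols[0,8) = 1x8
Op 5 fold_left: fold axis v@4; visible region now rows[6,7) x cols[0,4) = 1x4
Op 6 cut(0, 3): punch at orig (6,3); cuts so far [(6, 3)]; region rows[6,7) x cols[0,4) = 1x4
Op 7 cut(0, 2): punch at orig (6,2); cuts so far [(6, 2), (6, 3)]; region rows[6,7) x cols[0,4) = 1x4
Op 8 cut(0, 0): punch at orig (6,0); cuts so far [(6, 0), (6, 2), (6, 3)]; region rows[6,7) x cols[0,4) = 1x4
Unfold 1 (reflect across v@4): 6 holes -> [(6, 0), (6, 2), (6, 3), (6, 4), (6, 5), (6, 7)]
Unfold 2 (reflect across h@7): 12 holes -> [(6, 0), (6, 2), (6, 3), (6, 4), (6, 5), (6, 7), (7, 0), (7, 2), (7, 3), (7, 4), (7, 5), (7, 7)]
Unfold 3 (reflect across h@6): 24 holes -> [(4, 0), (4, 2), (4, 3), (4, 4), (4, 5), (4, 7), (5, 0), (5, 2), (5, 3), (5, 4), (5, 5), (5, 7), (6, 0), (6, 2), (6, 3), (6, 4), (6, 5), (6, 7), (7, 0), (7, 2), (7, 3), (7, 4), (7, 5), (7, 7)]
Unfold 4 (reflect across v@8): 48 holes -> [(4, 0), (4, 2), (4, 3), (4, 4), (4, 5), (4, 7), (4, 8), (4, 10), (4, 11), (4, 12), (4, 13), (4, 15), (5, 0), (5, 2), (5, 3), (5, 4), (5, 5), (5, 7), (5, 8), (5, 10), (5, 11), (5, 12), (5, 13), (5, 15), (6, 0), (6, 2), (6, 3), (6, 4), (6, 5), (6, 7), (6, 8), (6, 10), (6, 11), (6, 12), (6, 13), (6, 15), (7, 0), (7, 2), (7, 3), (7, 4), (7, 5), (7, 7), (7, 8), (7, 10), (7, 11), (7, 12), (7, 13), (7, 15)]
Unfold 5 (reflect across h@4): 96 holes -> [(0, 0), (0, 2), (0, 3), (0, 4), (0, 5), (0, 7), (0, 8), (0, 10), (0, 11), (0, 12), (0, 13), (0, 15), (1, 0), (1, 2), (1, 3), (1, 4), (1, 5), (1, 7), (1, 8), (1, 10), (1, 11), (1, 12), (1, 13), (1, 15), (2, 0), (2, 2), (2, 3), (2, 4), (2, 5), (2, 7), (2, 8), (2, 10), (2, 11), (2, 12), (2, 13), (2, 15), (3, 0), (3, 2), (3, 3), (3, 4), (3, 5), (3, 7), (3, 8), (3, 10), (3, 11), (3, 12), (3, 13), (3, 15), (4, 0), (4, 2), (4, 3), (4, 4), (4, 5), (4, 7), (4, 8), (4, 10), (4, 11), (4, 12), (4, 13), (4, 15), (5, 0), (5, 2), (5, 3), (5, 4), (5, 5), (5, 7), (5, 8), (5, 10), (5, 11), (5, 12), (5, 13), (5, 15), (6, 0), (6, 2), (6, 3), (6, 4), (6, 5), (6, 7), (6, 8), (6, 10), (6, 11), (6, 12), (6, 13), (6, 15), (7, 0), (7, 2), (7, 3), (7, 4), (7, 5), (7, 7), (7, 8), (7, 10), (7, 11), (7, 12), (7, 13), (7, 15)]

Answer: O.OOOO.OO.OOOO.O
O.OOOO.OO.OOOO.O
O.OOOO.OO.OOOO.O
O.OOOO.OO.OOOO.O
O.OOOO.OO.OOOO.O
O.OOOO.OO.OOOO.O
O.OOOO.OO.OOOO.O
O.OOOO.OO.OOOO.O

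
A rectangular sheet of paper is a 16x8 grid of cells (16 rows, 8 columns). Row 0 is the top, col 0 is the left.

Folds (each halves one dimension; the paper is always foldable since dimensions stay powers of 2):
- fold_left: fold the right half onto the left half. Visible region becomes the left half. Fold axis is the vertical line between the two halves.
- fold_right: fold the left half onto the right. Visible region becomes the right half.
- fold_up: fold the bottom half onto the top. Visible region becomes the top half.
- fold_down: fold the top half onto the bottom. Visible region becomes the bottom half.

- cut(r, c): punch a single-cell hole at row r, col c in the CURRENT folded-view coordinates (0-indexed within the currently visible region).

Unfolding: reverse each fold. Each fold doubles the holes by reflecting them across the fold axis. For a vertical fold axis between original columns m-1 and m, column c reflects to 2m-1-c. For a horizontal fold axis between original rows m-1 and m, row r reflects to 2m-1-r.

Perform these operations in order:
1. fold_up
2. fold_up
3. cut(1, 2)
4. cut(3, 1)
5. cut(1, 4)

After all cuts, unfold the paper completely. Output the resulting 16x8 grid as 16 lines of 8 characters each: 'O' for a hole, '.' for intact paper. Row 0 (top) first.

Op 1 fold_up: fold axis h@8; visible region now rows[0,8) x cols[0,8) = 8x8
Op 2 fold_up: fold axis h@4; visible region now rows[0,4) x cols[0,8) = 4x8
Op 3 cut(1, 2): punch at orig (1,2); cuts so far [(1, 2)]; region rows[0,4) x cols[0,8) = 4x8
Op 4 cut(3, 1): punch at orig (3,1); cuts so far [(1, 2), (3, 1)]; region rows[0,4) x cols[0,8) = 4x8
Op 5 cut(1, 4): punch at orig (1,4); cuts so far [(1, 2), (1, 4), (3, 1)]; region rows[0,4) x cols[0,8) = 4x8
Unfold 1 (reflect across h@4): 6 holes -> [(1, 2), (1, 4), (3, 1), (4, 1), (6, 2), (6, 4)]
Unfold 2 (reflect across h@8): 12 holes -> [(1, 2), (1, 4), (3, 1), (4, 1), (6, 2), (6, 4), (9, 2), (9, 4), (11, 1), (12, 1), (14, 2), (14, 4)]

Answer: ........
..O.O...
........
.O......
.O......
........
..O.O...
........
........
..O.O...
........
.O......
.O......
........
..O.O...
........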